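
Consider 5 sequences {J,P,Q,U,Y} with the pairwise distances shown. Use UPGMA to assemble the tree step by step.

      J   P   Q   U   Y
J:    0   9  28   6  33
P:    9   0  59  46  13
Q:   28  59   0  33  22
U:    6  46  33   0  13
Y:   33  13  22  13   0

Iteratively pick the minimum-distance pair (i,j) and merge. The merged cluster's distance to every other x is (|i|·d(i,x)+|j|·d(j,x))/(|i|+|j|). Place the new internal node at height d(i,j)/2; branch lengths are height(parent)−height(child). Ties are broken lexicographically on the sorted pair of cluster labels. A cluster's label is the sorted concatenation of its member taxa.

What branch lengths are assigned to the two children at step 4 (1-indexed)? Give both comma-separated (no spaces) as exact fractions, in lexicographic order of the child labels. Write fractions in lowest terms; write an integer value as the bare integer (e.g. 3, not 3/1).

41/8,71/4

step 1: merge (J,U) at d=6; branch lengths J→3, U→3; new cluster JU
  updated: d(JU,P)=55/2, d(JU,Q)=61/2, d(JU,Y)=23
step 2: merge (P,Y) at d=13; branch lengths P→13/2, Y→13/2; new cluster PY
  updated: d(JU,PY)=101/4, d(PY,Q)=81/2
step 3: merge (JU,PY) at d=101/4; branch lengths JU→77/8, PY→49/8; new cluster JPUY
  updated: d(JPUY,Q)=71/2
step 4: merge (JPUY,Q) at d=71/2; branch lengths JPUY→41/8, Q→71/4; new cluster JPQUY
final tree: (((J:3,U:3):77/8,(P:13/2,Y:13/2):49/8):41/8,Q:71/4)
total length: 461/8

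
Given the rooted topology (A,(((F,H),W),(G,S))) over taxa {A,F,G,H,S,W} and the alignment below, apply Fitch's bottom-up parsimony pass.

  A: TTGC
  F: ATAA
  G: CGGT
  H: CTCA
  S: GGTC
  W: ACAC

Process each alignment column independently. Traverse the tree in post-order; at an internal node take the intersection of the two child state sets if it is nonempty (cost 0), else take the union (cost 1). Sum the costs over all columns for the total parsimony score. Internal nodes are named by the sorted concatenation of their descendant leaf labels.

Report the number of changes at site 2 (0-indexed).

3

FH@0: {A} ∪ {C} = {A,C} (union, +1)
FHW@0: {A,C} ∩ {A} = {A} (intersection, +0)
GS@0: {C} ∪ {G} = {C,G} (union, +1)
FGHSW@0: {A} ∪ {C,G} = {A,C,G} (union, +1)
AFGHSW@0: {T} ∪ {A,C,G} = {A,C,G,T} (union, +1)
FH@1: {T} ∩ {T} = {T} (intersection, +0)
FHW@1: {T} ∪ {C} = {C,T} (union, +1)
GS@1: {G} ∩ {G} = {G} (intersection, +0)
FGHSW@1: {C,T} ∪ {G} = {C,G,T} (union, +1)
AFGHSW@1: {T} ∩ {C,G,T} = {T} (intersection, +0)
FH@2: {A} ∪ {C} = {A,C} (union, +1)
FHW@2: {A,C} ∩ {A} = {A} (intersection, +0)
GS@2: {G} ∪ {T} = {G,T} (union, +1)
FGHSW@2: {A} ∪ {G,T} = {A,G,T} (union, +1)
AFGHSW@2: {G} ∩ {A,G,T} = {G} (intersection, +0)
FH@3: {A} ∩ {A} = {A} (intersection, +0)
FHW@3: {A} ∪ {C} = {A,C} (union, +1)
GS@3: {T} ∪ {C} = {C,T} (union, +1)
FGHSW@3: {A,C} ∩ {C,T} = {C} (intersection, +0)
AFGHSW@3: {C} ∩ {C} = {C} (intersection, +0)
per-site changes: [4, 2, 3, 2]; total = 11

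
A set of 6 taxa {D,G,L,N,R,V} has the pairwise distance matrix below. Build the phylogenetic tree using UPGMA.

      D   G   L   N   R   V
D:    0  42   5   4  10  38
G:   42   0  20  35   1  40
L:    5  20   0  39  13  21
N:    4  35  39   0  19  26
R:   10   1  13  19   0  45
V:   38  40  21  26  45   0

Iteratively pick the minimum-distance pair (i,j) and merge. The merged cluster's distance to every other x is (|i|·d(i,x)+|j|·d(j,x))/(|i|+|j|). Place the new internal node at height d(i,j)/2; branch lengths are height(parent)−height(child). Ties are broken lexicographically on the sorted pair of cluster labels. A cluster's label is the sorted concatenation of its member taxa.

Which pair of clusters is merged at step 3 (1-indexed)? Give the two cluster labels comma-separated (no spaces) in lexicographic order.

GR,L

1. join G+R (d=1) ⇒ GR; edges |G|=1/2, |R|=1/2
  updated: d(D,GR)=26, d(GR,L)=33/2, d(GR,N)=27, d(GR,V)=85/2
2. join D+N (d=4) ⇒ DN; edges |D|=2, |N|=2
  updated: d(DN,GR)=53/2, d(DN,L)=22, d(DN,V)=32
3. join GR+L (d=33/2) ⇒ GLR; edges |GR|=31/4, |L|=33/4
  updated: d(DN,GLR)=25, d(GLR,V)=106/3
4. join DN+GLR (d=25) ⇒ DGLNR; edges |DN|=21/2, |GLR|=17/4
  updated: d(DGLNR,V)=34
5. join DGLNR+V (d=34) ⇒ DGLNRV; edges |DGLNR|=9/2, |V|=17
final tree: (((D:2,N:2):21/2,((G:1/2,R:1/2):31/4,L:33/4):17/4):9/2,V:17)
total length: 229/4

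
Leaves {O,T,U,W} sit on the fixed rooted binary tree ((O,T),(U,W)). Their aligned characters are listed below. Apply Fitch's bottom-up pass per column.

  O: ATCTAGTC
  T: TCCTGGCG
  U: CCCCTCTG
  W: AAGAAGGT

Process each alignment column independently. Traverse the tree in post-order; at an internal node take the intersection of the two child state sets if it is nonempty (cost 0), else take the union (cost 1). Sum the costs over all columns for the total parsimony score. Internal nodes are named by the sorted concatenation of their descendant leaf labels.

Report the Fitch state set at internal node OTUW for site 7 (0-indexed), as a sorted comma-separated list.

site 0, node OT: O={A} ∪ T={T} → {A,T} (+1)
site 0, node UW: U={C} ∪ W={A} → {A,C} (+1)
site 0, node OTUW: OT={A,T} ∩ UW={A,C} → {A} (+0)
site 1, node OT: O={T} ∪ T={C} → {C,T} (+1)
site 1, node UW: U={C} ∪ W={A} → {A,C} (+1)
site 1, node OTUW: OT={C,T} ∩ UW={A,C} → {C} (+0)
site 2, node OT: O={C} ∩ T={C} → {C} (+0)
site 2, node UW: U={C} ∪ W={G} → {C,G} (+1)
site 2, node OTUW: OT={C} ∩ UW={C,G} → {C} (+0)
site 3, node OT: O={T} ∩ T={T} → {T} (+0)
site 3, node UW: U={C} ∪ W={A} → {A,C} (+1)
site 3, node OTUW: OT={T} ∪ UW={A,C} → {A,C,T} (+1)
site 4, node OT: O={A} ∪ T={G} → {A,G} (+1)
site 4, node UW: U={T} ∪ W={A} → {A,T} (+1)
site 4, node OTUW: OT={A,G} ∩ UW={A,T} → {A} (+0)
site 5, node OT: O={G} ∩ T={G} → {G} (+0)
site 5, node UW: U={C} ∪ W={G} → {C,G} (+1)
site 5, node OTUW: OT={G} ∩ UW={C,G} → {G} (+0)
site 6, node OT: O={T} ∪ T={C} → {C,T} (+1)
site 6, node UW: U={T} ∪ W={G} → {G,T} (+1)
site 6, node OTUW: OT={C,T} ∩ UW={G,T} → {T} (+0)
site 7, node OT: O={C} ∪ T={G} → {C,G} (+1)
site 7, node UW: U={G} ∪ W={T} → {G,T} (+1)
site 7, node OTUW: OT={C,G} ∩ UW={G,T} → {G} (+0)
per-site changes: [2, 2, 1, 2, 2, 1, 2, 2]; total = 14

G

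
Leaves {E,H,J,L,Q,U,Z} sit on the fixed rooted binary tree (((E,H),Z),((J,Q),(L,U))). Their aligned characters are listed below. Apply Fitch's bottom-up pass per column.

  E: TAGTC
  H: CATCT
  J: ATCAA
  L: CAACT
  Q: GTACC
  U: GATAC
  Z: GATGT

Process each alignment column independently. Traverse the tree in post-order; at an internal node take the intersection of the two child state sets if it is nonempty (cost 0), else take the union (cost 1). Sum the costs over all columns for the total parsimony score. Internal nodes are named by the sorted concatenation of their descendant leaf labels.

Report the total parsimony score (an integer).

17

site 0, node EH: E={T} ∪ H={C} → {C,T} (+1)
site 0, node EHZ: EH={C,T} ∪ Z={G} → {C,G,T} (+1)
site 0, node JQ: J={A} ∪ Q={G} → {A,G} (+1)
site 0, node LU: L={C} ∪ U={G} → {C,G} (+1)
site 0, node JLQU: JQ={A,G} ∩ LU={C,G} → {G} (+0)
site 0, node EHJLQUZ: EHZ={C,G,T} ∩ JLQU={G} → {G} (+0)
site 1, node EH: E={A} ∩ H={A} → {A} (+0)
site 1, node EHZ: EH={A} ∩ Z={A} → {A} (+0)
site 1, node JQ: J={T} ∩ Q={T} → {T} (+0)
site 1, node LU: L={A} ∩ U={A} → {A} (+0)
site 1, node JLQU: JQ={T} ∪ LU={A} → {A,T} (+1)
site 1, node EHJLQUZ: EHZ={A} ∩ JLQU={A,T} → {A} (+0)
site 2, node EH: E={G} ∪ H={T} → {G,T} (+1)
site 2, node EHZ: EH={G,T} ∩ Z={T} → {T} (+0)
site 2, node JQ: J={C} ∪ Q={A} → {A,C} (+1)
site 2, node LU: L={A} ∪ U={T} → {A,T} (+1)
site 2, node JLQU: JQ={A,C} ∩ LU={A,T} → {A} (+0)
site 2, node EHJLQUZ: EHZ={T} ∪ JLQU={A} → {A,T} (+1)
site 3, node EH: E={T} ∪ H={C} → {C,T} (+1)
site 3, node EHZ: EH={C,T} ∪ Z={G} → {C,G,T} (+1)
site 3, node JQ: J={A} ∪ Q={C} → {A,C} (+1)
site 3, node LU: L={C} ∪ U={A} → {A,C} (+1)
site 3, node JLQU: JQ={A,C} ∩ LU={A,C} → {A,C} (+0)
site 3, node EHJLQUZ: EHZ={C,G,T} ∩ JLQU={A,C} → {C} (+0)
site 4, node EH: E={C} ∪ H={T} → {C,T} (+1)
site 4, node EHZ: EH={C,T} ∩ Z={T} → {T} (+0)
site 4, node JQ: J={A} ∪ Q={C} → {A,C} (+1)
site 4, node LU: L={T} ∪ U={C} → {C,T} (+1)
site 4, node JLQU: JQ={A,C} ∩ LU={C,T} → {C} (+0)
site 4, node EHJLQUZ: EHZ={T} ∪ JLQU={C} → {C,T} (+1)
per-site changes: [4, 1, 4, 4, 4]; total = 17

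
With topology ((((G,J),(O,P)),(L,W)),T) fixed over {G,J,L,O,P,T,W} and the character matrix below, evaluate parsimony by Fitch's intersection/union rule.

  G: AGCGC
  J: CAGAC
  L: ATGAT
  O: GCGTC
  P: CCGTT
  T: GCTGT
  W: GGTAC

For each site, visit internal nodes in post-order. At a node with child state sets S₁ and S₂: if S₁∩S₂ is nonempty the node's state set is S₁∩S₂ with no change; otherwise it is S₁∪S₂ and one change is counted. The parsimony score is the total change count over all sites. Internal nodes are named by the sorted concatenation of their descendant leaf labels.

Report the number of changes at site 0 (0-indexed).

4

site 0, node GJ: G={A} ∪ J={C} → {A,C} (+1)
site 0, node OP: O={G} ∪ P={C} → {C,G} (+1)
site 0, node GJOP: GJ={A,C} ∩ OP={C,G} → {C} (+0)
site 0, node LW: L={A} ∪ W={G} → {A,G} (+1)
site 0, node GJLOPW: GJOP={C} ∪ LW={A,G} → {A,C,G} (+1)
site 0, node GJLOPTW: GJLOPW={A,C,G} ∩ T={G} → {G} (+0)
site 1, node GJ: G={G} ∪ J={A} → {A,G} (+1)
site 1, node OP: O={C} ∩ P={C} → {C} (+0)
site 1, node GJOP: GJ={A,G} ∪ OP={C} → {A,C,G} (+1)
site 1, node LW: L={T} ∪ W={G} → {G,T} (+1)
site 1, node GJLOPW: GJOP={A,C,G} ∩ LW={G,T} → {G} (+0)
site 1, node GJLOPTW: GJLOPW={G} ∪ T={C} → {C,G} (+1)
site 2, node GJ: G={C} ∪ J={G} → {C,G} (+1)
site 2, node OP: O={G} ∩ P={G} → {G} (+0)
site 2, node GJOP: GJ={C,G} ∩ OP={G} → {G} (+0)
site 2, node LW: L={G} ∪ W={T} → {G,T} (+1)
site 2, node GJLOPW: GJOP={G} ∩ LW={G,T} → {G} (+0)
site 2, node GJLOPTW: GJLOPW={G} ∪ T={T} → {G,T} (+1)
site 3, node GJ: G={G} ∪ J={A} → {A,G} (+1)
site 3, node OP: O={T} ∩ P={T} → {T} (+0)
site 3, node GJOP: GJ={A,G} ∪ OP={T} → {A,G,T} (+1)
site 3, node LW: L={A} ∩ W={A} → {A} (+0)
site 3, node GJLOPW: GJOP={A,G,T} ∩ LW={A} → {A} (+0)
site 3, node GJLOPTW: GJLOPW={A} ∪ T={G} → {A,G} (+1)
site 4, node GJ: G={C} ∩ J={C} → {C} (+0)
site 4, node OP: O={C} ∪ P={T} → {C,T} (+1)
site 4, node GJOP: GJ={C} ∩ OP={C,T} → {C} (+0)
site 4, node LW: L={T} ∪ W={C} → {C,T} (+1)
site 4, node GJLOPW: GJOP={C} ∩ LW={C,T} → {C} (+0)
site 4, node GJLOPTW: GJLOPW={C} ∪ T={T} → {C,T} (+1)
per-site changes: [4, 4, 3, 3, 3]; total = 17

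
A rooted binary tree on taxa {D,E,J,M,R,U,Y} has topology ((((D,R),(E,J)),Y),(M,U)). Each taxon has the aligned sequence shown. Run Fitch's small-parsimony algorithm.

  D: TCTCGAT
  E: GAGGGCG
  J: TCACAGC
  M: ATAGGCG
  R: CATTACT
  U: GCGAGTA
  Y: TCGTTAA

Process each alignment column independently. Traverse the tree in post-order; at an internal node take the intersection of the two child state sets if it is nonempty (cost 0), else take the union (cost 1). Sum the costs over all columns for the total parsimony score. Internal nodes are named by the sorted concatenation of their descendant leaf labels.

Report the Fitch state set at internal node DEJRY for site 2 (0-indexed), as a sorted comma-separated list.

[col 0] DR: children D:{T}, R:{C} ∪→ {C,T}; cost 1
[col 0] EJ: children E:{G}, J:{T} ∪→ {G,T}; cost 1
[col 0] DEJR: children DR:{C,T}, EJ:{G,T} ∩→ {T}; cost 0
[col 0] DEJRY: children DEJR:{T}, Y:{T} ∩→ {T}; cost 0
[col 0] MU: children M:{A}, U:{G} ∪→ {A,G}; cost 1
[col 0] DEJMRUY: children DEJRY:{T}, MU:{A,G} ∪→ {A,G,T}; cost 1
[col 1] DR: children D:{C}, R:{A} ∪→ {A,C}; cost 1
[col 1] EJ: children E:{A}, J:{C} ∪→ {A,C}; cost 1
[col 1] DEJR: children DR:{A,C}, EJ:{A,C} ∩→ {A,C}; cost 0
[col 1] DEJRY: children DEJR:{A,C}, Y:{C} ∩→ {C}; cost 0
[col 1] MU: children M:{T}, U:{C} ∪→ {C,T}; cost 1
[col 1] DEJMRUY: children DEJRY:{C}, MU:{C,T} ∩→ {C}; cost 0
[col 2] DR: children D:{T}, R:{T} ∩→ {T}; cost 0
[col 2] EJ: children E:{G}, J:{A} ∪→ {A,G}; cost 1
[col 2] DEJR: children DR:{T}, EJ:{A,G} ∪→ {A,G,T}; cost 1
[col 2] DEJRY: children DEJR:{A,G,T}, Y:{G} ∩→ {G}; cost 0
[col 2] MU: children M:{A}, U:{G} ∪→ {A,G}; cost 1
[col 2] DEJMRUY: children DEJRY:{G}, MU:{A,G} ∩→ {G}; cost 0
[col 3] DR: children D:{C}, R:{T} ∪→ {C,T}; cost 1
[col 3] EJ: children E:{G}, J:{C} ∪→ {C,G}; cost 1
[col 3] DEJR: children DR:{C,T}, EJ:{C,G} ∩→ {C}; cost 0
[col 3] DEJRY: children DEJR:{C}, Y:{T} ∪→ {C,T}; cost 1
[col 3] MU: children M:{G}, U:{A} ∪→ {A,G}; cost 1
[col 3] DEJMRUY: children DEJRY:{C,T}, MU:{A,G} ∪→ {A,C,G,T}; cost 1
[col 4] DR: children D:{G}, R:{A} ∪→ {A,G}; cost 1
[col 4] EJ: children E:{G}, J:{A} ∪→ {A,G}; cost 1
[col 4] DEJR: children DR:{A,G}, EJ:{A,G} ∩→ {A,G}; cost 0
[col 4] DEJRY: children DEJR:{A,G}, Y:{T} ∪→ {A,G,T}; cost 1
[col 4] MU: children M:{G}, U:{G} ∩→ {G}; cost 0
[col 4] DEJMRUY: children DEJRY:{A,G,T}, MU:{G} ∩→ {G}; cost 0
[col 5] DR: children D:{A}, R:{C} ∪→ {A,C}; cost 1
[col 5] EJ: children E:{C}, J:{G} ∪→ {C,G}; cost 1
[col 5] DEJR: children DR:{A,C}, EJ:{C,G} ∩→ {C}; cost 0
[col 5] DEJRY: children DEJR:{C}, Y:{A} ∪→ {A,C}; cost 1
[col 5] MU: children M:{C}, U:{T} ∪→ {C,T}; cost 1
[col 5] DEJMRUY: children DEJRY:{A,C}, MU:{C,T} ∩→ {C}; cost 0
[col 6] DR: children D:{T}, R:{T} ∩→ {T}; cost 0
[col 6] EJ: children E:{G}, J:{C} ∪→ {C,G}; cost 1
[col 6] DEJR: children DR:{T}, EJ:{C,G} ∪→ {C,G,T}; cost 1
[col 6] DEJRY: children DEJR:{C,G,T}, Y:{A} ∪→ {A,C,G,T}; cost 1
[col 6] MU: children M:{G}, U:{A} ∪→ {A,G}; cost 1
[col 6] DEJMRUY: children DEJRY:{A,C,G,T}, MU:{A,G} ∩→ {A,G}; cost 0
per-site changes: [4, 3, 3, 5, 3, 4, 4]; total = 26

G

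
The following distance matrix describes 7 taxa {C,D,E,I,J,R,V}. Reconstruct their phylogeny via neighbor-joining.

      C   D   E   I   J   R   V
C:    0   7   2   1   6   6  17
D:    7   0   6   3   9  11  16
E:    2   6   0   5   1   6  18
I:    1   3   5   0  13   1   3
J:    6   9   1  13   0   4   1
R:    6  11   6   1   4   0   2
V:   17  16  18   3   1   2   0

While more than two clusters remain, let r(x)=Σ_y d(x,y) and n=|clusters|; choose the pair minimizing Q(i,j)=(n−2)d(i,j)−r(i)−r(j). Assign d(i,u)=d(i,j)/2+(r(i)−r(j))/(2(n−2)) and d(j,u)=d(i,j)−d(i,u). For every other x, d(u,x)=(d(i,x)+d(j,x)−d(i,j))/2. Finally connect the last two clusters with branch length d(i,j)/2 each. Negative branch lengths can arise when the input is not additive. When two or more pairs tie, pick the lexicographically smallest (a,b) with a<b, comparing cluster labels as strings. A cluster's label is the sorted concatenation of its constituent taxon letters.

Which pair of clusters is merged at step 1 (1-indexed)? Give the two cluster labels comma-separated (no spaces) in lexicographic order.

step 1: merge (J,V) at d=1, Q=-86; branch lengths J→-9/5, V→14/5; new cluster JV
  updated: d(C,JV)=11, d(D,JV)=12, d(E,JV)=9, d(I,JV)=15/2, d(JV,R)=5/2
step 2: merge (JV,R) at d=5/2, Q=-117/2; branch lengths JV→51/16, R→-11/16; new cluster JRV
  updated: d(C,JRV)=29/4, d(D,JRV)=41/4, d(E,JRV)=25/4, d(I,JRV)=3
step 3: merge (C,E) at d=2, Q=-61/2; branch lengths C→2/3, E→4/3; new cluster CE
  updated: d(CE,D)=11/2, d(CE,I)=2, d(CE,JRV)=23/4
step 4: merge (CE,D) at d=11/2, Q=-21; branch lengths CE→11/8, D→33/8; new cluster CDE
  updated: d(CDE,I)=-1/4, d(CDE,JRV)=21/4
step 5: merge (CDE,I) at d=-1/4, Q=-8; branch lengths CDE→1, I→-5/4; new cluster CDEI
  updated: d(CDEI,JRV)=17/4
step 6: merge (CDEI,JRV) at d=17/4; branch lengths CDEI→17/8, JRV→17/8; new cluster CDEIJRV
final tree: ((((C:2/3,E:4/3):11/8,D:33/8):1,I:-5/4):17/8,((J:-9/5,V:14/5):51/16,R:-11/16):17/8)
total length: 15

J,V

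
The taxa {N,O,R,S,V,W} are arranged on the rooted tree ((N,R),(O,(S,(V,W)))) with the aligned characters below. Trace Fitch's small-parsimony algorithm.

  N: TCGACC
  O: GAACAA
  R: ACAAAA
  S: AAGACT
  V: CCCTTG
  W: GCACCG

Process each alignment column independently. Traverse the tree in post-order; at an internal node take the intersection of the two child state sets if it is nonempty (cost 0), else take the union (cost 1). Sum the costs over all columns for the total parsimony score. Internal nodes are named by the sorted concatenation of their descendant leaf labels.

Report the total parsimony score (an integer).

18

site 0, node NR: N={T} ∪ R={A} → {A,T} (+1)
site 0, node VW: V={C} ∪ W={G} → {C,G} (+1)
site 0, node SVW: S={A} ∪ VW={C,G} → {A,C,G} (+1)
site 0, node OSVW: O={G} ∩ SVW={A,C,G} → {G} (+0)
site 0, node NORSVW: NR={A,T} ∪ OSVW={G} → {A,G,T} (+1)
site 1, node NR: N={C} ∩ R={C} → {C} (+0)
site 1, node VW: V={C} ∩ W={C} → {C} (+0)
site 1, node SVW: S={A} ∪ VW={C} → {A,C} (+1)
site 1, node OSVW: O={A} ∩ SVW={A,C} → {A} (+0)
site 1, node NORSVW: NR={C} ∪ OSVW={A} → {A,C} (+1)
site 2, node NR: N={G} ∪ R={A} → {A,G} (+1)
site 2, node VW: V={C} ∪ W={A} → {A,C} (+1)
site 2, node SVW: S={G} ∪ VW={A,C} → {A,C,G} (+1)
site 2, node OSVW: O={A} ∩ SVW={A,C,G} → {A} (+0)
site 2, node NORSVW: NR={A,G} ∩ OSVW={A} → {A} (+0)
site 3, node NR: N={A} ∩ R={A} → {A} (+0)
site 3, node VW: V={T} ∪ W={C} → {C,T} (+1)
site 3, node SVW: S={A} ∪ VW={C,T} → {A,C,T} (+1)
site 3, node OSVW: O={C} ∩ SVW={A,C,T} → {C} (+0)
site 3, node NORSVW: NR={A} ∪ OSVW={C} → {A,C} (+1)
site 4, node NR: N={C} ∪ R={A} → {A,C} (+1)
site 4, node VW: V={T} ∪ W={C} → {C,T} (+1)
site 4, node SVW: S={C} ∩ VW={C,T} → {C} (+0)
site 4, node OSVW: O={A} ∪ SVW={C} → {A,C} (+1)
site 4, node NORSVW: NR={A,C} ∩ OSVW={A,C} → {A,C} (+0)
site 5, node NR: N={C} ∪ R={A} → {A,C} (+1)
site 5, node VW: V={G} ∩ W={G} → {G} (+0)
site 5, node SVW: S={T} ∪ VW={G} → {G,T} (+1)
site 5, node OSVW: O={A} ∪ SVW={G,T} → {A,G,T} (+1)
site 5, node NORSVW: NR={A,C} ∩ OSVW={A,G,T} → {A} (+0)
per-site changes: [4, 2, 3, 3, 3, 3]; total = 18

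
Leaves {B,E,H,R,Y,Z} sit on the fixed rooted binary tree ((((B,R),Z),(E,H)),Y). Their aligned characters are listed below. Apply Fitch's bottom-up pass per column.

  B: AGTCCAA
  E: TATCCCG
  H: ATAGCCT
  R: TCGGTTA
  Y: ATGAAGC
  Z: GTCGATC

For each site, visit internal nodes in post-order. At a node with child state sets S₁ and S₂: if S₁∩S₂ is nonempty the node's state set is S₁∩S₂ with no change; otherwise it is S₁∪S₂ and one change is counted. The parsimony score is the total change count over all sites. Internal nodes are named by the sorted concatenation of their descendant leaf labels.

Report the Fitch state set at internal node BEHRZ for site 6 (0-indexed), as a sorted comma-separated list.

A,C,G,T

site 0, node BR: B={A} ∪ R={T} → {A,T} (+1)
site 0, node BRZ: BR={A,T} ∪ Z={G} → {A,G,T} (+1)
site 0, node EH: E={T} ∪ H={A} → {A,T} (+1)
site 0, node BEHRZ: BRZ={A,G,T} ∩ EH={A,T} → {A,T} (+0)
site 0, node BEHRYZ: BEHRZ={A,T} ∩ Y={A} → {A} (+0)
site 1, node BR: B={G} ∪ R={C} → {C,G} (+1)
site 1, node BRZ: BR={C,G} ∪ Z={T} → {C,G,T} (+1)
site 1, node EH: E={A} ∪ H={T} → {A,T} (+1)
site 1, node BEHRZ: BRZ={C,G,T} ∩ EH={A,T} → {T} (+0)
site 1, node BEHRYZ: BEHRZ={T} ∩ Y={T} → {T} (+0)
site 2, node BR: B={T} ∪ R={G} → {G,T} (+1)
site 2, node BRZ: BR={G,T} ∪ Z={C} → {C,G,T} (+1)
site 2, node EH: E={T} ∪ H={A} → {A,T} (+1)
site 2, node BEHRZ: BRZ={C,G,T} ∩ EH={A,T} → {T} (+0)
site 2, node BEHRYZ: BEHRZ={T} ∪ Y={G} → {G,T} (+1)
site 3, node BR: B={C} ∪ R={G} → {C,G} (+1)
site 3, node BRZ: BR={C,G} ∩ Z={G} → {G} (+0)
site 3, node EH: E={C} ∪ H={G} → {C,G} (+1)
site 3, node BEHRZ: BRZ={G} ∩ EH={C,G} → {G} (+0)
site 3, node BEHRYZ: BEHRZ={G} ∪ Y={A} → {A,G} (+1)
site 4, node BR: B={C} ∪ R={T} → {C,T} (+1)
site 4, node BRZ: BR={C,T} ∪ Z={A} → {A,C,T} (+1)
site 4, node EH: E={C} ∩ H={C} → {C} (+0)
site 4, node BEHRZ: BRZ={A,C,T} ∩ EH={C} → {C} (+0)
site 4, node BEHRYZ: BEHRZ={C} ∪ Y={A} → {A,C} (+1)
site 5, node BR: B={A} ∪ R={T} → {A,T} (+1)
site 5, node BRZ: BR={A,T} ∩ Z={T} → {T} (+0)
site 5, node EH: E={C} ∩ H={C} → {C} (+0)
site 5, node BEHRZ: BRZ={T} ∪ EH={C} → {C,T} (+1)
site 5, node BEHRYZ: BEHRZ={C,T} ∪ Y={G} → {C,G,T} (+1)
site 6, node BR: B={A} ∩ R={A} → {A} (+0)
site 6, node BRZ: BR={A} ∪ Z={C} → {A,C} (+1)
site 6, node EH: E={G} ∪ H={T} → {G,T} (+1)
site 6, node BEHRZ: BRZ={A,C} ∪ EH={G,T} → {A,C,G,T} (+1)
site 6, node BEHRYZ: BEHRZ={A,C,G,T} ∩ Y={C} → {C} (+0)
per-site changes: [3, 3, 4, 3, 3, 3, 3]; total = 22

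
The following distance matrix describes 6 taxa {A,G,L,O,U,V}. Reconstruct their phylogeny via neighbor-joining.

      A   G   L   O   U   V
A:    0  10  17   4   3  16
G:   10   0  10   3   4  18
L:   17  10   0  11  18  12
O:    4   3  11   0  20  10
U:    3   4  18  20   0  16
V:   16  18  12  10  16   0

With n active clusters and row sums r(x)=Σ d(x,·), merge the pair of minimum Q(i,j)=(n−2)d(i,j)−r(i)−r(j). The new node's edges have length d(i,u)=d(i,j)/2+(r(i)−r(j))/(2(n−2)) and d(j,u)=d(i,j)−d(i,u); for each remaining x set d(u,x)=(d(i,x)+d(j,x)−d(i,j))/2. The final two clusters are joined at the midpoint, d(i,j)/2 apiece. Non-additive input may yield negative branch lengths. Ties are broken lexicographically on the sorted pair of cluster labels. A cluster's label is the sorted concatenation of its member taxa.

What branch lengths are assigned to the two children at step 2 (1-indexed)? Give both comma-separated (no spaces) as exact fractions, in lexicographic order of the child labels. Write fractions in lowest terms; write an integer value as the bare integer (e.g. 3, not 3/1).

1. join A+U (d=3, Q=-99) ⇒ AU; edges |A|=1/8, |U|=23/8
  updated: d(AU,G)=11/2, d(AU,L)=16, d(AU,O)=21/2, d(AU,V)=29/2
2. join L+V (d=12, Q=-135/2) ⇒ LV; edges |L|=61/12, |V|=83/12
  updated: d(AU,LV)=37/4, d(G,LV)=8, d(LV,O)=9/2
3. join AU+G (d=11/2, Q=-123/4) ⇒ AGU; edges |AU|=79/16, |G|=9/16
  updated: d(AGU,LV)=47/8, d(AGU,O)=4
4. join AGU+LV (d=47/8, Q=-115/8) ⇒ AGLUV; edges |AGU|=43/16, |LV|=51/16
  updated: d(AGLUV,O)=21/16
5. join AGLUV+O (d=21/16) ⇒ AGLOUV; edges |AGLUV|=21/32, |O|=21/32
final tree: ((((A:1/8,U:23/8):79/16,G:9/16):43/16,(L:61/12,V:83/12):51/16):21/32,O:21/32)
total length: 443/16

61/12,83/12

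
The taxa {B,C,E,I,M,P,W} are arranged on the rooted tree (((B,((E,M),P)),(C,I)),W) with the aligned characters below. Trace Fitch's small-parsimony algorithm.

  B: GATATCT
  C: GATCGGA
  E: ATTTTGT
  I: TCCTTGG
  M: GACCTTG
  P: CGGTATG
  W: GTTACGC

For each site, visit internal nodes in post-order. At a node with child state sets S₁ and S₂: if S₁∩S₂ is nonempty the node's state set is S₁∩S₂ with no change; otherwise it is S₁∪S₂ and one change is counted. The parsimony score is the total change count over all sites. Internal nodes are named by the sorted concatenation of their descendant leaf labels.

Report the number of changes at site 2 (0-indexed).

[col 0] EM: children E:{A}, M:{G} ∪→ {A,G}; cost 1
[col 0] EMP: children EM:{A,G}, P:{C} ∪→ {A,C,G}; cost 1
[col 0] BEMP: children B:{G}, EMP:{A,C,G} ∩→ {G}; cost 0
[col 0] CI: children C:{G}, I:{T} ∪→ {G,T}; cost 1
[col 0] BCEIMP: children BEMP:{G}, CI:{G,T} ∩→ {G}; cost 0
[col 0] BCEIMPW: children BCEIMP:{G}, W:{G} ∩→ {G}; cost 0
[col 1] EM: children E:{T}, M:{A} ∪→ {A,T}; cost 1
[col 1] EMP: children EM:{A,T}, P:{G} ∪→ {A,G,T}; cost 1
[col 1] BEMP: children B:{A}, EMP:{A,G,T} ∩→ {A}; cost 0
[col 1] CI: children C:{A}, I:{C} ∪→ {A,C}; cost 1
[col 1] BCEIMP: children BEMP:{A}, CI:{A,C} ∩→ {A}; cost 0
[col 1] BCEIMPW: children BCEIMP:{A}, W:{T} ∪→ {A,T}; cost 1
[col 2] EM: children E:{T}, M:{C} ∪→ {C,T}; cost 1
[col 2] EMP: children EM:{C,T}, P:{G} ∪→ {C,G,T}; cost 1
[col 2] BEMP: children B:{T}, EMP:{C,G,T} ∩→ {T}; cost 0
[col 2] CI: children C:{T}, I:{C} ∪→ {C,T}; cost 1
[col 2] BCEIMP: children BEMP:{T}, CI:{C,T} ∩→ {T}; cost 0
[col 2] BCEIMPW: children BCEIMP:{T}, W:{T} ∩→ {T}; cost 0
[col 3] EM: children E:{T}, M:{C} ∪→ {C,T}; cost 1
[col 3] EMP: children EM:{C,T}, P:{T} ∩→ {T}; cost 0
[col 3] BEMP: children B:{A}, EMP:{T} ∪→ {A,T}; cost 1
[col 3] CI: children C:{C}, I:{T} ∪→ {C,T}; cost 1
[col 3] BCEIMP: children BEMP:{A,T}, CI:{C,T} ∩→ {T}; cost 0
[col 3] BCEIMPW: children BCEIMP:{T}, W:{A} ∪→ {A,T}; cost 1
[col 4] EM: children E:{T}, M:{T} ∩→ {T}; cost 0
[col 4] EMP: children EM:{T}, P:{A} ∪→ {A,T}; cost 1
[col 4] BEMP: children B:{T}, EMP:{A,T} ∩→ {T}; cost 0
[col 4] CI: children C:{G}, I:{T} ∪→ {G,T}; cost 1
[col 4] BCEIMP: children BEMP:{T}, CI:{G,T} ∩→ {T}; cost 0
[col 4] BCEIMPW: children BCEIMP:{T}, W:{C} ∪→ {C,T}; cost 1
[col 5] EM: children E:{G}, M:{T} ∪→ {G,T}; cost 1
[col 5] EMP: children EM:{G,T}, P:{T} ∩→ {T}; cost 0
[col 5] BEMP: children B:{C}, EMP:{T} ∪→ {C,T}; cost 1
[col 5] CI: children C:{G}, I:{G} ∩→ {G}; cost 0
[col 5] BCEIMP: children BEMP:{C,T}, CI:{G} ∪→ {C,G,T}; cost 1
[col 5] BCEIMPW: children BCEIMP:{C,G,T}, W:{G} ∩→ {G}; cost 0
[col 6] EM: children E:{T}, M:{G} ∪→ {G,T}; cost 1
[col 6] EMP: children EM:{G,T}, P:{G} ∩→ {G}; cost 0
[col 6] BEMP: children B:{T}, EMP:{G} ∪→ {G,T}; cost 1
[col 6] CI: children C:{A}, I:{G} ∪→ {A,G}; cost 1
[col 6] BCEIMP: children BEMP:{G,T}, CI:{A,G} ∩→ {G}; cost 0
[col 6] BCEIMPW: children BCEIMP:{G}, W:{C} ∪→ {C,G}; cost 1
per-site changes: [3, 4, 3, 4, 3, 3, 4]; total = 24

3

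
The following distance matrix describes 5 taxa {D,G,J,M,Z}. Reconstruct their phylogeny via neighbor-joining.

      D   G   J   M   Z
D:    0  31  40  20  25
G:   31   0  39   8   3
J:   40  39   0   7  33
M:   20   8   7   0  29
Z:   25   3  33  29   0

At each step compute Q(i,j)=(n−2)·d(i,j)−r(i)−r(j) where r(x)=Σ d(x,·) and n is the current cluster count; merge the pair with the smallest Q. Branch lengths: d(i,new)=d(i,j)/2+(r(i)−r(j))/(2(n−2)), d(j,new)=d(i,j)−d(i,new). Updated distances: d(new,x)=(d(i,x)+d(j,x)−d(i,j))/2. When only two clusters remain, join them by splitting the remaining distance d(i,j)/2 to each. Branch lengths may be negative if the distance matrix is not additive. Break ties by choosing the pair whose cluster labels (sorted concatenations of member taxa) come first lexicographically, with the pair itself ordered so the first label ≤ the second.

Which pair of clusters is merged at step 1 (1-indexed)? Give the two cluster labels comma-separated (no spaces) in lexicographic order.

1. join G+Z (d=3, Q=-162) ⇒ GZ; edges |G|=0, |Z|=3
  updated: d(D,GZ)=53/2, d(GZ,J)=69/2, d(GZ,M)=17
2. join D+GZ (d=53/2, Q=-223/2) ⇒ DGZ; edges |D|=123/8, |GZ|=89/8
  updated: d(DGZ,J)=24, d(DGZ,M)=21/4
3. join DGZ+J (d=24, Q=-145/4) ⇒ DGJZ; edges |DGZ|=89/8, |J|=103/8
  updated: d(DGJZ,M)=-47/8
4. join DGJZ+M (d=-47/8) ⇒ DGJMZ; edges |DGJZ|=-47/16, |M|=-47/16
final tree: (((D:123/8,(G:0,Z:3):89/8):89/8,J:103/8):-47/16,M:-47/16)
total length: 381/8

G,Z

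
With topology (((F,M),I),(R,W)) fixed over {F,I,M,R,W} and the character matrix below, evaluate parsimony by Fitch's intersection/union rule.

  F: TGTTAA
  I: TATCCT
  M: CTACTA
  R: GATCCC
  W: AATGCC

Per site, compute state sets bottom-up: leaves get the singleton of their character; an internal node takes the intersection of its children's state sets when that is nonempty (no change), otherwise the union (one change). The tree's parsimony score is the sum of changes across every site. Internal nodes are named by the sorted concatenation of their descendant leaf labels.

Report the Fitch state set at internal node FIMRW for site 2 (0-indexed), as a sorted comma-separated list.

T

site 0, node FM: F={T} ∪ M={C} → {C,T} (+1)
site 0, node FIM: FM={C,T} ∩ I={T} → {T} (+0)
site 0, node RW: R={G} ∪ W={A} → {A,G} (+1)
site 0, node FIMRW: FIM={T} ∪ RW={A,G} → {A,G,T} (+1)
site 1, node FM: F={G} ∪ M={T} → {G,T} (+1)
site 1, node FIM: FM={G,T} ∪ I={A} → {A,G,T} (+1)
site 1, node RW: R={A} ∩ W={A} → {A} (+0)
site 1, node FIMRW: FIM={A,G,T} ∩ RW={A} → {A} (+0)
site 2, node FM: F={T} ∪ M={A} → {A,T} (+1)
site 2, node FIM: FM={A,T} ∩ I={T} → {T} (+0)
site 2, node RW: R={T} ∩ W={T} → {T} (+0)
site 2, node FIMRW: FIM={T} ∩ RW={T} → {T} (+0)
site 3, node FM: F={T} ∪ M={C} → {C,T} (+1)
site 3, node FIM: FM={C,T} ∩ I={C} → {C} (+0)
site 3, node RW: R={C} ∪ W={G} → {C,G} (+1)
site 3, node FIMRW: FIM={C} ∩ RW={C,G} → {C} (+0)
site 4, node FM: F={A} ∪ M={T} → {A,T} (+1)
site 4, node FIM: FM={A,T} ∪ I={C} → {A,C,T} (+1)
site 4, node RW: R={C} ∩ W={C} → {C} (+0)
site 4, node FIMRW: FIM={A,C,T} ∩ RW={C} → {C} (+0)
site 5, node FM: F={A} ∩ M={A} → {A} (+0)
site 5, node FIM: FM={A} ∪ I={T} → {A,T} (+1)
site 5, node RW: R={C} ∩ W={C} → {C} (+0)
site 5, node FIMRW: FIM={A,T} ∪ RW={C} → {A,C,T} (+1)
per-site changes: [3, 2, 1, 2, 2, 2]; total = 12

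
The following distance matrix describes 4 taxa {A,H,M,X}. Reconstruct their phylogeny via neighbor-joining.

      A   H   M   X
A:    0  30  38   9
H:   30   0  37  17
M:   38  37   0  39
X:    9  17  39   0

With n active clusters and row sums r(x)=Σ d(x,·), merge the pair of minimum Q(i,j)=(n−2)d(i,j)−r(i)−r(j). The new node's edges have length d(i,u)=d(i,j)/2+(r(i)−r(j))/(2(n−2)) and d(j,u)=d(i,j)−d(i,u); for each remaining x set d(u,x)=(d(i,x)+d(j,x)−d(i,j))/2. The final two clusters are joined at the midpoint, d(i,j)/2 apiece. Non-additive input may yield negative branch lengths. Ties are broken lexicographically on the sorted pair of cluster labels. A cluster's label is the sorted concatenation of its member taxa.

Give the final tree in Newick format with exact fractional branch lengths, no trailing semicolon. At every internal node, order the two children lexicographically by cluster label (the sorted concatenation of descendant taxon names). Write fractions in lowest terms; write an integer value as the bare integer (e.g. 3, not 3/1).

(((A:15/2,X:3/2):8,H:11):13,M:13)

step 1: merge (A,X) at d=9, Q=-124; branch lengths A→15/2, X→3/2; new cluster AX
  updated: d(AX,H)=19, d(AX,M)=34
step 2: merge (AX,H) at d=19, Q=-90; branch lengths AX→8, H→11; new cluster AHX
  updated: d(AHX,M)=26
step 3: merge (AHX,M) at d=26; branch lengths AHX→13, M→13; new cluster AHMX
final tree: (((A:15/2,X:3/2):8,H:11):13,M:13)
total length: 54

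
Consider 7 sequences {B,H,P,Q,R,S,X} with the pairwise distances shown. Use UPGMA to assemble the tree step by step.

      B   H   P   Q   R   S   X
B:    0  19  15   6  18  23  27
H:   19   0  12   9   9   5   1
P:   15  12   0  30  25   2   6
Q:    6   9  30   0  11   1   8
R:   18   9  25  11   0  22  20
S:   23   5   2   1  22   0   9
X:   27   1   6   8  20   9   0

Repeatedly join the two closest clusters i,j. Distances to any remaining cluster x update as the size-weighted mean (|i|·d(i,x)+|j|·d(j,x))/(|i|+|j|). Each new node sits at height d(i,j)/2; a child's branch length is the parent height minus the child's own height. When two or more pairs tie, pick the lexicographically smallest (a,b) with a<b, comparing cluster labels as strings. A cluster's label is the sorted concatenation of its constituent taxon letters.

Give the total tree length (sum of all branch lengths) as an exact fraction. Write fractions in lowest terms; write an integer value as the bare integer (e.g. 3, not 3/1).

1513/40

1. join H+X (d=1) ⇒ HX; edges |H|=1/2, |X|=1/2
  updated: d(B,HX)=23, d(HX,P)=9, d(HX,Q)=17/2, d(HX,R)=29/2, d(HX,S)=7
2. join Q+S (d=1) ⇒ QS; edges |Q|=1/2, |S|=1/2
  updated: d(B,QS)=29/2, d(HX,QS)=31/4, d(P,QS)=16, d(QS,R)=33/2
3. join HX+QS (d=31/4) ⇒ HQSX; edges |HX|=27/8, |QS|=27/8
  updated: d(B,HQSX)=75/4, d(HQSX,P)=25/2, d(HQSX,R)=31/2
4. join HQSX+P (d=25/2) ⇒ HPQSX; edges |HQSX|=19/8, |P|=25/4
  updated: d(B,HPQSX)=18, d(HPQSX,R)=87/5
5. join HPQSX+R (d=87/5) ⇒ HPQRSX; edges |HPQSX|=49/20, |R|=87/10
  updated: d(B,HPQRSX)=18
6. join B+HPQRSX (d=18) ⇒ BHPQRSX; edges |B|=9, |HPQRSX|=3/10
final tree: (B:9,((((H:1/2,X:1/2):27/8,(Q:1/2,S:1/2):27/8):19/8,P:25/4):49/20,R:87/10):3/10)
total length: 1513/40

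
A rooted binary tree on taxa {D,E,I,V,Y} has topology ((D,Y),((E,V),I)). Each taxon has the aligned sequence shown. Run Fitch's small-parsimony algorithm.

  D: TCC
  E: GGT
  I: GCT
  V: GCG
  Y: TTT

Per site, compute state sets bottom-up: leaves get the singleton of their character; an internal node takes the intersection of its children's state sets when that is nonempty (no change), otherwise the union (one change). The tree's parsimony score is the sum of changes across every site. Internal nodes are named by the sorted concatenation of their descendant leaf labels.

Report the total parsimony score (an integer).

site 0, node DY: D={T} ∩ Y={T} → {T} (+0)
site 0, node EV: E={G} ∩ V={G} → {G} (+0)
site 0, node EIV: EV={G} ∩ I={G} → {G} (+0)
site 0, node DEIVY: DY={T} ∪ EIV={G} → {G,T} (+1)
site 1, node DY: D={C} ∪ Y={T} → {C,T} (+1)
site 1, node EV: E={G} ∪ V={C} → {C,G} (+1)
site 1, node EIV: EV={C,G} ∩ I={C} → {C} (+0)
site 1, node DEIVY: DY={C,T} ∩ EIV={C} → {C} (+0)
site 2, node DY: D={C} ∪ Y={T} → {C,T} (+1)
site 2, node EV: E={T} ∪ V={G} → {G,T} (+1)
site 2, node EIV: EV={G,T} ∩ I={T} → {T} (+0)
site 2, node DEIVY: DY={C,T} ∩ EIV={T} → {T} (+0)
per-site changes: [1, 2, 2]; total = 5

5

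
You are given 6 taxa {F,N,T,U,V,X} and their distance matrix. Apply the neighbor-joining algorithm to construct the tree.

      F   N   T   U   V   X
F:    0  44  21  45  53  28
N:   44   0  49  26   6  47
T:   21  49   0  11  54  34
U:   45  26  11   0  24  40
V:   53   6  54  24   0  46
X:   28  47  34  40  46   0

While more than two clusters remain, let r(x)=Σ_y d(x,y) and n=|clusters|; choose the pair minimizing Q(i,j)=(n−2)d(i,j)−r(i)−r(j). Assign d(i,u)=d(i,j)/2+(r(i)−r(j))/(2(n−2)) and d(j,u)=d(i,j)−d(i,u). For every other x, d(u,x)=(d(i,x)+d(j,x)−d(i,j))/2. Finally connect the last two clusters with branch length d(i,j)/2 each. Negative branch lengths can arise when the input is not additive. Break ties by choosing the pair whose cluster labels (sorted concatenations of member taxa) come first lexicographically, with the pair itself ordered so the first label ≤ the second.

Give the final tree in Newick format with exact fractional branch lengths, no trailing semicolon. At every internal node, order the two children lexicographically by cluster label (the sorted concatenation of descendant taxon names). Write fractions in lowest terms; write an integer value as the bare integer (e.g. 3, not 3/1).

1. join N+V (d=6, Q=-331) ⇒ NV; edges |N|=13/8, |V|=35/8
  updated: d(F,NV)=91/2, d(NV,T)=97/2, d(NV,U)=22, d(NV,X)=87/2
2. join NV+U (d=22, Q=-423/2) ⇒ NUV; edges |NV|=215/12, |U|=49/12
  updated: d(F,NUV)=137/4, d(NUV,T)=75/4, d(NUV,X)=123/4
3. join F+X (d=28, Q=-120) ⇒ FX; edges |F|=93/8, |X|=131/8
  updated: d(FX,NUV)=37/2, d(FX,T)=27/2
4. join FX+NUV (d=37/2, Q=-203/4) ⇒ FNUVX; edges |FX|=53/8, |NUV|=95/8
  updated: d(FNUVX,T)=55/8
5. join FNUVX+T (d=55/8) ⇒ FNTUVX; edges |FNUVX|=55/16, |T|=55/16
final tree: (((F:93/8,X:131/8):53/8,((N:13/8,V:35/8):215/12,U:49/12):95/8):55/16,T:55/16)
total length: 651/8

(((F:93/8,X:131/8):53/8,((N:13/8,V:35/8):215/12,U:49/12):95/8):55/16,T:55/16)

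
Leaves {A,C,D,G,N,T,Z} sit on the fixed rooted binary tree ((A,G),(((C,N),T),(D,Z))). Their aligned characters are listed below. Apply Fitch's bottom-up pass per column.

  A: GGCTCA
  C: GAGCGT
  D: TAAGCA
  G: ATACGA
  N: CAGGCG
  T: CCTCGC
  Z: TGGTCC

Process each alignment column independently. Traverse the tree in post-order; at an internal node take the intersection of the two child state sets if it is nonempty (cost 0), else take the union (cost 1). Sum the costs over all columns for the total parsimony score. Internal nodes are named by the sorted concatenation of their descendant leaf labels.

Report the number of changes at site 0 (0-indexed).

4

[col 0] AG: children A:{G}, G:{A} ∪→ {A,G}; cost 1
[col 0] CN: children C:{G}, N:{C} ∪→ {C,G}; cost 1
[col 0] CNT: children CN:{C,G}, T:{C} ∩→ {C}; cost 0
[col 0] DZ: children D:{T}, Z:{T} ∩→ {T}; cost 0
[col 0] CDNTZ: children CNT:{C}, DZ:{T} ∪→ {C,T}; cost 1
[col 0] ACDGNTZ: children AG:{A,G}, CDNTZ:{C,T} ∪→ {A,C,G,T}; cost 1
[col 1] AG: children A:{G}, G:{T} ∪→ {G,T}; cost 1
[col 1] CN: children C:{A}, N:{A} ∩→ {A}; cost 0
[col 1] CNT: children CN:{A}, T:{C} ∪→ {A,C}; cost 1
[col 1] DZ: children D:{A}, Z:{G} ∪→ {A,G}; cost 1
[col 1] CDNTZ: children CNT:{A,C}, DZ:{A,G} ∩→ {A}; cost 0
[col 1] ACDGNTZ: children AG:{G,T}, CDNTZ:{A} ∪→ {A,G,T}; cost 1
[col 2] AG: children A:{C}, G:{A} ∪→ {A,C}; cost 1
[col 2] CN: children C:{G}, N:{G} ∩→ {G}; cost 0
[col 2] CNT: children CN:{G}, T:{T} ∪→ {G,T}; cost 1
[col 2] DZ: children D:{A}, Z:{G} ∪→ {A,G}; cost 1
[col 2] CDNTZ: children CNT:{G,T}, DZ:{A,G} ∩→ {G}; cost 0
[col 2] ACDGNTZ: children AG:{A,C}, CDNTZ:{G} ∪→ {A,C,G}; cost 1
[col 3] AG: children A:{T}, G:{C} ∪→ {C,T}; cost 1
[col 3] CN: children C:{C}, N:{G} ∪→ {C,G}; cost 1
[col 3] CNT: children CN:{C,G}, T:{C} ∩→ {C}; cost 0
[col 3] DZ: children D:{G}, Z:{T} ∪→ {G,T}; cost 1
[col 3] CDNTZ: children CNT:{C}, DZ:{G,T} ∪→ {C,G,T}; cost 1
[col 3] ACDGNTZ: children AG:{C,T}, CDNTZ:{C,G,T} ∩→ {C,T}; cost 0
[col 4] AG: children A:{C}, G:{G} ∪→ {C,G}; cost 1
[col 4] CN: children C:{G}, N:{C} ∪→ {C,G}; cost 1
[col 4] CNT: children CN:{C,G}, T:{G} ∩→ {G}; cost 0
[col 4] DZ: children D:{C}, Z:{C} ∩→ {C}; cost 0
[col 4] CDNTZ: children CNT:{G}, DZ:{C} ∪→ {C,G}; cost 1
[col 4] ACDGNTZ: children AG:{C,G}, CDNTZ:{C,G} ∩→ {C,G}; cost 0
[col 5] AG: children A:{A}, G:{A} ∩→ {A}; cost 0
[col 5] CN: children C:{T}, N:{G} ∪→ {G,T}; cost 1
[col 5] CNT: children CN:{G,T}, T:{C} ∪→ {C,G,T}; cost 1
[col 5] DZ: children D:{A}, Z:{C} ∪→ {A,C}; cost 1
[col 5] CDNTZ: children CNT:{C,G,T}, DZ:{A,C} ∩→ {C}; cost 0
[col 5] ACDGNTZ: children AG:{A}, CDNTZ:{C} ∪→ {A,C}; cost 1
per-site changes: [4, 4, 4, 4, 3, 4]; total = 23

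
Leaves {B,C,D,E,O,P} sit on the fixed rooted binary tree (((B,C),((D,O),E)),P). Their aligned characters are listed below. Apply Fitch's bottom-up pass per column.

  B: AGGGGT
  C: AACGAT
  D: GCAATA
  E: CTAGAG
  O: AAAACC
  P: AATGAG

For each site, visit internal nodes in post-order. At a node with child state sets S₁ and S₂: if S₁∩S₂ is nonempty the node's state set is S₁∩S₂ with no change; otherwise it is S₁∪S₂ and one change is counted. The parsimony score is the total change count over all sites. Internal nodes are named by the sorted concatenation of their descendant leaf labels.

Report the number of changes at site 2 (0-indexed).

BC@0: {A} ∩ {A} = {A} (intersection, +0)
DO@0: {G} ∪ {A} = {A,G} (union, +1)
DEO@0: {A,G} ∪ {C} = {A,C,G} (union, +1)
BCDEO@0: {A} ∩ {A,C,G} = {A} (intersection, +0)
BCDEOP@0: {A} ∩ {A} = {A} (intersection, +0)
BC@1: {G} ∪ {A} = {A,G} (union, +1)
DO@1: {C} ∪ {A} = {A,C} (union, +1)
DEO@1: {A,C} ∪ {T} = {A,C,T} (union, +1)
BCDEO@1: {A,G} ∩ {A,C,T} = {A} (intersection, +0)
BCDEOP@1: {A} ∩ {A} = {A} (intersection, +0)
BC@2: {G} ∪ {C} = {C,G} (union, +1)
DO@2: {A} ∩ {A} = {A} (intersection, +0)
DEO@2: {A} ∩ {A} = {A} (intersection, +0)
BCDEO@2: {C,G} ∪ {A} = {A,C,G} (union, +1)
BCDEOP@2: {A,C,G} ∪ {T} = {A,C,G,T} (union, +1)
BC@3: {G} ∩ {G} = {G} (intersection, +0)
DO@3: {A} ∩ {A} = {A} (intersection, +0)
DEO@3: {A} ∪ {G} = {A,G} (union, +1)
BCDEO@3: {G} ∩ {A,G} = {G} (intersection, +0)
BCDEOP@3: {G} ∩ {G} = {G} (intersection, +0)
BC@4: {G} ∪ {A} = {A,G} (union, +1)
DO@4: {T} ∪ {C} = {C,T} (union, +1)
DEO@4: {C,T} ∪ {A} = {A,C,T} (union, +1)
BCDEO@4: {A,G} ∩ {A,C,T} = {A} (intersection, +0)
BCDEOP@4: {A} ∩ {A} = {A} (intersection, +0)
BC@5: {T} ∩ {T} = {T} (intersection, +0)
DO@5: {A} ∪ {C} = {A,C} (union, +1)
DEO@5: {A,C} ∪ {G} = {A,C,G} (union, +1)
BCDEO@5: {T} ∪ {A,C,G} = {A,C,G,T} (union, +1)
BCDEOP@5: {A,C,G,T} ∩ {G} = {G} (intersection, +0)
per-site changes: [2, 3, 3, 1, 3, 3]; total = 15

3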